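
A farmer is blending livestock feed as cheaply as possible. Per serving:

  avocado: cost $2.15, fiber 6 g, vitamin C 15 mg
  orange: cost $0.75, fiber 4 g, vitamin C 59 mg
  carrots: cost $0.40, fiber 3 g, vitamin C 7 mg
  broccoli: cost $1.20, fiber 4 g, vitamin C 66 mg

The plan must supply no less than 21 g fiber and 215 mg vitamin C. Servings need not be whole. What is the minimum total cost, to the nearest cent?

$3.52

This is a tiny linear program; its minimum lies at a vertex of the feasible set. List the vertices and price them.
avocado only: max(21/6, 215/15) = 14.33 servings → $30.82.
orange only: max(21/4, 215/59) = 5.25 servings → $3.94.
carrots only: max(21/3, 215/7) = 30.71 servings → $12.29.
broccoli only: max(21/4, 215/66) = 5.25 servings → $6.30.
avocado + orange with both tight: 1.289 servings and 3.316 servings → $5.26.
avocado + carrots with both targets exact would need a negative amount; discard.
avocado + broccoli with both tight: 1.565 servings and 2.902 servings → $6.85.
orange + carrots with both tight: 3.342 servings and 2.544 servings → $3.52.
orange + broccoli: the both-tight solution has a negative serving — not a feasible corner.
carrots + broccoli with both tight: 3.094 servings and 2.929 servings → $4.75.
So the least-cost plan costs $3.52.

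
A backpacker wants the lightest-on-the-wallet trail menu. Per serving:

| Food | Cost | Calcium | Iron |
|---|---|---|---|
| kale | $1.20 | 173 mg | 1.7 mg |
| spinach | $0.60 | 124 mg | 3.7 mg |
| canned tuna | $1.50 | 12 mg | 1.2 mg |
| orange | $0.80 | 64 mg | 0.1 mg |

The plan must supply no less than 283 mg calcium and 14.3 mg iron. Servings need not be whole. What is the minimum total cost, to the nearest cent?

Compare the cost at each extreme point of the feasible region.
kale only: max(283/173, 14.3/1.7) = 8.412 servings → $10.09.
spinach only: max(283/124, 14.3/3.7) = 3.865 servings → $2.32.
canned tuna only: max(283/12, 14.3/1.2) = 23.58 servings → $35.38.
orange only: max(283/64, 14.3/0.1) = 143 servings → $114.40.
kale + spinach with both targets exact would need a negative amount; discard.
kale + canned tuna with both tight: 0.8974 servings and 10.65 servings → $17.04.
kale + orange: intersection lies outside the first quadrant.
spinach + canned tuna with both tight: 1.609 servings and 6.955 servings → $11.40.
spinach + orange: the both-tight solution has a negative serving — not a feasible corner.
canned tuna + orange with both tight: 11.73 servings and 2.222 servings → $19.38.
Cheapest feasible corner: $2.32.

$2.32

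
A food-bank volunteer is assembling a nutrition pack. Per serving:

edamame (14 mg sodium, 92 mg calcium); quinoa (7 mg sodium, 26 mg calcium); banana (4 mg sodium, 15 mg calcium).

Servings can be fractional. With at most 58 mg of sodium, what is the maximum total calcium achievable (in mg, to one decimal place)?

381.1 mg

Calcium per mg sodium: edamame 6.571, banana 3.75, quinoa 3.714.
With no serving limits, spend the whole sodium allowance on edamame: 58 mg / 14 mg × 92 mg = 381.1 mg.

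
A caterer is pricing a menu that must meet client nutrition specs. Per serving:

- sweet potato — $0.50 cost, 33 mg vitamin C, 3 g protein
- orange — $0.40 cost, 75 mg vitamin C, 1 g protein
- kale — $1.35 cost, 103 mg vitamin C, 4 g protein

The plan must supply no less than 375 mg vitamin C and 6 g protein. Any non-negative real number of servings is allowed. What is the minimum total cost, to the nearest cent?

sweet potato only: max(375/33, 6/3) = 11.36 servings → $5.68.
orange only: max(375/75, 6/1) = 6 servings → $2.40.
kale only: max(375/103, 6/4) = 3.641 servings → $4.92.
sweet potato + orange with both tight: 0.3906 servings and 4.828 servings → $2.13.
sweet potato + kale with both targets exact would need a negative amount; discard.
orange + kale with both tight: 4.477 servings and 0.3807 servings → $2.30.
The minimum over all feasible corners is $2.13.

$2.13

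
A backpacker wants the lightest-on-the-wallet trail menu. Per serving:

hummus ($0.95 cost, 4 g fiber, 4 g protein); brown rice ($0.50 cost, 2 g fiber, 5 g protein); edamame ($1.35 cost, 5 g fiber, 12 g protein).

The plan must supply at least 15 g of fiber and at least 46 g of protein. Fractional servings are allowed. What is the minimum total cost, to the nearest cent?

Two binding constraints pin down two serving amounts, so the optimal mix uses at most two foods. The candidates are each food alone (scaled to the tighter of fiber/protein) and each pair with both constraints tight.
hummus only: max(15/4, 46/4) = 11.5 servings → $10.93.
brown rice only: max(15/2, 46/5) = 9.2 servings → $4.60.
edamame only: max(15/5, 46/12) = 3.833 servings → $5.17.
hummus + brown rice with both targets exact would need a negative amount; discard.
hummus + edamame with both targets exact would need a negative amount; discard.
brown rice + edamame: intersection lies outside the first quadrant.
So the least-cost plan costs $4.60.

$4.60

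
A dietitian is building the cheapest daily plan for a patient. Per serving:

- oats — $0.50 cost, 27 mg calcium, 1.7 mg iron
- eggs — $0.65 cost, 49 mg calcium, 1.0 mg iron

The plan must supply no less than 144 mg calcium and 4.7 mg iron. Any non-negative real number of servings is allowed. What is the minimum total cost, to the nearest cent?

This is a tiny linear program; its minimum lies at a vertex of the feasible set. List the vertices and price them.
oats only: max(144/27, 4.7/1.7) = 5.333 servings → $2.67.
eggs only: max(144/49, 4.7/1.0) = 4.7 servings → $3.06.
oats + eggs with both tight: 1.533 servings and 2.094 servings → $2.13.
Cheapest feasible corner: $2.13.

$2.13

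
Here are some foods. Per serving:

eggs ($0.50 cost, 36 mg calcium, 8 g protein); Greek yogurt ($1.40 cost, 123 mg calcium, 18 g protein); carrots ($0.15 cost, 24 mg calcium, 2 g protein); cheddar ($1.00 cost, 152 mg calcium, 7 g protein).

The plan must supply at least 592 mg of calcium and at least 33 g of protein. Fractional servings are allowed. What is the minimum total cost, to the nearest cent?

eggs only: max(592/36, 33/8) = 16.44 servings → $8.22.
Greek yogurt only: max(592/123, 33/18) = 4.813 servings → $6.74.
carrots only: max(592/24, 33/2) = 24.67 servings → $3.70.
cheddar only: max(592/152, 33/7) = 4.714 servings → $4.71.
eggs + Greek yogurt: intersection lies outside the first quadrant.
eggs + carrots: the both-tight solution has a negative serving — not a feasible corner.
eggs + cheddar with both tight: 0.9046 servings and 3.68 servings → $4.13.
Greek yogurt + carrots: the both-tight solution has a negative serving — not a feasible corner.
Greek yogurt + cheddar with both tight: 0.4651 servings and 3.518 servings → $4.17.
carrots + cheddar with both tight: 6.412 servings and 2.882 servings → $3.84.
Cheapest feasible corner: $3.70.

$3.70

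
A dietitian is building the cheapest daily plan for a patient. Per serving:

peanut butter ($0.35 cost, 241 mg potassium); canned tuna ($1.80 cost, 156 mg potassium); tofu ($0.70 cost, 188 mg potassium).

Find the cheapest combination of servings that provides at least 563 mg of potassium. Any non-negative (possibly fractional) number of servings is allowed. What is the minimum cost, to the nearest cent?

$0.82

Cost per mg of potassium: peanut butter $0.0015, tofu $0.0037, canned tuna $0.0115.
With no serving limits, use only peanut butter: 563 mg / 241 mg = 2.336 servings × $0.35 = $0.82.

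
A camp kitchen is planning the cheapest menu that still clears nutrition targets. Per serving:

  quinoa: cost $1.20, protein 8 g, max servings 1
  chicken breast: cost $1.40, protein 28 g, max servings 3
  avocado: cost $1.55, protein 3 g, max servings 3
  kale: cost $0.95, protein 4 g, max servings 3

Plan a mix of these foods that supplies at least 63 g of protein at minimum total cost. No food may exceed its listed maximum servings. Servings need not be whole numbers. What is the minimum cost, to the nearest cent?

$3.15

Cost per g of protein: chicken breast $0.0500, quinoa $0.1500, kale $0.2375, avocado $0.5167.
Take 2.25 servings of chicken breast: +63.0 g protein for $3.15 (total $3.15, still need 0.0 g).
Greedy by cheapest-per-g is optimal for a single linear constraint, so the minimum cost is $3.15.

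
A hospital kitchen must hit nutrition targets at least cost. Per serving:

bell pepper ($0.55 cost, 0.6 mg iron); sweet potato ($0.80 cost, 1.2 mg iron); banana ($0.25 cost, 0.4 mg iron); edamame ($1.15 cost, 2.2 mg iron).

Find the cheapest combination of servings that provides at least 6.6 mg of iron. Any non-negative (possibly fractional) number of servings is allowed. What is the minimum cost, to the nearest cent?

$3.45

Cost per mg of iron: edamame $0.5227, banana $0.6250, sweet potato $0.6667, bell pepper $0.9167.
With no serving limits, use only edamame: 6.6 mg / 2.2 mg = 3 servings × $1.15 = $3.45.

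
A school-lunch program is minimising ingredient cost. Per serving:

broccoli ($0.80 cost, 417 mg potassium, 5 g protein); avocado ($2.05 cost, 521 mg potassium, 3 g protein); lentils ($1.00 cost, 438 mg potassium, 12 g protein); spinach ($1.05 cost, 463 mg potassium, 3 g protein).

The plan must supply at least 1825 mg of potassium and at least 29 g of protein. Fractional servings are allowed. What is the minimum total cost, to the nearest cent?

$3.67

Minimising a linear cost over {potassium ≥ 1825, protein ≥ 29, servings ≥ 0} — the optimum is at a vertex, using one or two foods.
broccoli only: max(1825/417, 29/5) = 5.8 servings → $4.64.
avocado only: max(1825/521, 29/3) = 9.667 servings → $19.82.
lentils only: max(1825/438, 29/12) = 4.167 servings → $4.17.
spinach only: max(1825/463, 29/3) = 9.667 servings → $10.15.
broccoli + avocado: the both-tight solution has a negative serving — not a feasible corner.
broccoli + lentils with both tight: 3.269 servings and 1.055 servings → $3.67.
broccoli + spinach: the both-tight solution has a negative serving — not a feasible corner.
avocado + lentils with both tight: 1.863 servings and 1.951 servings → $5.77.
avocado + spinach: the both-tight solution has a negative serving — not a feasible corner.
lentils + spinach with both tight: 1.875 servings and 2.168 servings → $4.15.
Cheapest feasible corner: $3.67.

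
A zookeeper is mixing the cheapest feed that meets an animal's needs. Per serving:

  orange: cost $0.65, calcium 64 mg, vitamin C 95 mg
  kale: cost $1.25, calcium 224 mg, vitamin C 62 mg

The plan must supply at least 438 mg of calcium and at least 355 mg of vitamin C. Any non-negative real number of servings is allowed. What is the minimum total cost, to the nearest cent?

With two linear requirements the optimum uses one or two foods; enumerate the corners.
orange only: max(438/64, 355/95) = 6.844 servings → $4.45.
kale only: max(438/224, 355/62) = 5.726 servings → $7.16.
orange + kale with both tight: 3.025 servings and 1.091 servings → $3.33.
The minimum over all feasible corners is $3.33.

$3.33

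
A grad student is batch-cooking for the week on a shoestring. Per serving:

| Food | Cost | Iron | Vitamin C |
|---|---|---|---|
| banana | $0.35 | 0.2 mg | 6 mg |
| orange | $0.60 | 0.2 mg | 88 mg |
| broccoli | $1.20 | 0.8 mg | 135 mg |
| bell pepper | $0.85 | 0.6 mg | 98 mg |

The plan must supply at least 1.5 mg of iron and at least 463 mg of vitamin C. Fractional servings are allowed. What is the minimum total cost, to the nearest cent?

$3.37

An LP optimum is at a vertex; with two nutrient constraints at most two foods are used. Check each candidate.
banana only: max(1.5/0.2, 463/6) = 77.17 servings → $27.01.
orange only: max(1.5/0.2, 463/88) = 7.5 servings → $4.50.
broccoli only: max(1.5/0.8, 463/135) = 3.43 servings → $4.12.
bell pepper only: max(1.5/0.6, 463/98) = 4.724 servings → $4.02.
banana + orange with both tight: 2.402 servings and 5.098 servings → $3.90.
banana + broccoli: intersection lies outside the first quadrant.
banana + bell pepper with both targets exact would need a negative amount; discard.
orange + broccoli with both tight: 3.869 servings and 0.9078 servings → $3.41.
orange + bell pepper with both tight: 3.94 servings and 1.187 servings → $3.37.
broccoli + bell pepper: intersection lies outside the first quadrant.
The minimum over all feasible corners is $3.37.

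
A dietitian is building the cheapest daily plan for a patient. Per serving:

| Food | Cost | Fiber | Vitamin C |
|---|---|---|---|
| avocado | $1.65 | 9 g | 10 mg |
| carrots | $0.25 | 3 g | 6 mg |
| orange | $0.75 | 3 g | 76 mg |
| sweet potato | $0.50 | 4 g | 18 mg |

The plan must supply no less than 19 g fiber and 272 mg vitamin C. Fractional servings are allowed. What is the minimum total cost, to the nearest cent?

$3.25

avocado only: max(19/9, 272/10) = 27.2 servings → $44.88.
carrots only: max(19/3, 272/6) = 45.33 servings → $11.33.
orange only: max(19/3, 272/76) = 6.333 servings → $4.75.
sweet potato only: max(19/4, 272/18) = 15.11 servings → $7.56.
avocado + carrots: the both-tight solution has a negative serving — not a feasible corner.
avocado + orange with both tight: 0.9602 servings and 3.453 servings → $4.17.
avocado + sweet potato with both targets exact would need a negative amount; discard.
carrots + orange with both tight: 2.99 servings and 3.343 servings → $3.25.
carrots + sweet potato with both targets exact would need a negative amount; discard.
orange + sweet potato with both tight: 2.984 servings and 2.512 servings → $3.49.
Cheapest feasible corner: $3.25.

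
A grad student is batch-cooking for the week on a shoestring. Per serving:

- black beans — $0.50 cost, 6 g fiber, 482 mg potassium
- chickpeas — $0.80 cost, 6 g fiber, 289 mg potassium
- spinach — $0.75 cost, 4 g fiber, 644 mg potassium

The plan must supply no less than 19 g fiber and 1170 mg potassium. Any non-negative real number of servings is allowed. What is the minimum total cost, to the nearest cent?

$1.58

Compare the cost at each extreme point of the feasible region.
black beans only: max(19/6, 1170/482) = 3.167 servings → $1.58.
chickpeas only: max(19/6, 1170/289) = 4.048 servings → $3.24.
spinach only: max(19/4, 1170/644) = 4.75 servings → $3.56.
black beans + chickpeas with both tight: 1.32 servings and 1.846 servings → $2.14.
black beans + spinach with both targets exact would need a negative amount; discard.
chickpeas + spinach with both tight: 2.79 servings and 0.5646 servings → $2.66.
So the least-cost plan costs $1.58.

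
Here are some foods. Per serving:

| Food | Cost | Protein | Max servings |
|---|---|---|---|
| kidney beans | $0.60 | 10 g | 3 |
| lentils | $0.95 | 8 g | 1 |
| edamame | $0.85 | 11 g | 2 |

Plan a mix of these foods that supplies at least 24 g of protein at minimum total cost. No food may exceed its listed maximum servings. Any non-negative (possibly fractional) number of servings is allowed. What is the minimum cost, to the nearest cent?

$1.44

Cost per g of protein: kidney beans $0.0600, edamame $0.0773, lentils $0.1187.
Take 2.4 servings of kidney beans: +24.0 g protein for $1.44 (total $1.44, still need 0.0 g).
Filling from the cheapest source first is optimal under one linear minimum: $1.44.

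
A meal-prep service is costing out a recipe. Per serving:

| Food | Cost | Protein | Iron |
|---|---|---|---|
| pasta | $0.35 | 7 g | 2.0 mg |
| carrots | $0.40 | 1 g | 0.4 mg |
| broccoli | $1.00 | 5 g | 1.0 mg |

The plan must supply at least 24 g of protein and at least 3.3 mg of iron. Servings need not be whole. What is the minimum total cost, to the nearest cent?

pasta only: max(24/7, 3.3/2.0) = 3.429 servings → $1.20.
carrots only: max(24/1, 3.3/0.4) = 24 servings → $9.60.
broccoli only: max(24/5, 3.3/1.0) = 4.8 servings → $4.80.
pasta + carrots: the both-tight solution has a negative serving — not a feasible corner.
pasta + broccoli: the both-tight solution has a negative serving — not a feasible corner.
carrots + broccoli: intersection lies outside the first quadrant.
So the least-cost plan costs $1.20.

$1.20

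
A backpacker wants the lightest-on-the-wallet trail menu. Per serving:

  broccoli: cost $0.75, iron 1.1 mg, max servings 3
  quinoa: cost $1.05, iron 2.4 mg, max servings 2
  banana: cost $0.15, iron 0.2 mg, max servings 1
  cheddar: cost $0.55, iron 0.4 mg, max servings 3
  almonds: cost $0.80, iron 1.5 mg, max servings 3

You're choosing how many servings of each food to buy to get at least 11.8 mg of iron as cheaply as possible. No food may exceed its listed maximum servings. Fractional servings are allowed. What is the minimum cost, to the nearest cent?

Cost per mg of iron: quinoa $0.4375, almonds $0.5333, broccoli $0.6818, banana $0.7500, cheddar $1.3750.
Take 2 servings of quinoa: +4.8 mg iron for $2.10 (total $2.10, still need 7.0 mg).
Take 3 servings of almonds: +4.5 mg iron for $2.40 (total $4.50, still need 2.5 mg).
Take 2.273 servings of broccoli: +2.5 mg iron for $1.70 (total $6.20, still need 0.0 mg).
Filling from the cheapest source first is optimal under one linear minimum: $6.20.

$6.20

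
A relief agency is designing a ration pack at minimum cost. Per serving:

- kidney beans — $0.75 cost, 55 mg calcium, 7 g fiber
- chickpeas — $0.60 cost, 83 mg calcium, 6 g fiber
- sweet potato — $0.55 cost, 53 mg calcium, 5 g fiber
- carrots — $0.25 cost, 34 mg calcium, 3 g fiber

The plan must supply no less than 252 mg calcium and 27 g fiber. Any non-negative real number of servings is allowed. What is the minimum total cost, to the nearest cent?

The cheapest plan sits at a corner of the feasible region — with two constraints it uses at most two foods.
kidney beans only: max(252/55, 27/7) = 4.582 servings → $3.44.
chickpeas only: max(252/83, 27/6) = 4.5 servings → $2.70.
sweet potato only: max(252/53, 27/5) = 5.4 servings → $2.97.
carrots only: max(252/34, 27/3) = 9 servings → $2.25.
kidney beans + chickpeas with both tight: 2.904 servings and 1.112 servings → $2.85.
kidney beans + sweet potato with both tight: 1.781 servings and 2.906 servings → $2.93.
kidney beans + carrots with both tight: 2.219 servings and 3.822 servings → $2.62.
chickpeas + sweet potato: the both-tight solution has a negative serving — not a feasible corner.
chickpeas + carrots with both targets exact would need a negative amount; discard.
sweet potato + carrots with both targets exact would need a negative amount; discard.
Cheapest feasible corner: $2.25.

$2.25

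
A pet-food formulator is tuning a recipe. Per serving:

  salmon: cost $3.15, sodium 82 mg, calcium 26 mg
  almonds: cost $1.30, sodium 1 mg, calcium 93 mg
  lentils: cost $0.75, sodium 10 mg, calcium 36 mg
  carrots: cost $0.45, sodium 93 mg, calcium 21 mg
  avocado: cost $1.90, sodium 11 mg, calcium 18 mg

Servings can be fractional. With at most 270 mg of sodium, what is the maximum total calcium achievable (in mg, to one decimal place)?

25110.0 mg

Calcium per mg sodium: almonds 93, lentils 3.6, avocado 1.636, salmon 0.3171, carrots 0.2258.
With no serving limits, spend the whole sodium allowance on almonds: 270 mg / 1 mg × 93 mg = 25110.0 mg.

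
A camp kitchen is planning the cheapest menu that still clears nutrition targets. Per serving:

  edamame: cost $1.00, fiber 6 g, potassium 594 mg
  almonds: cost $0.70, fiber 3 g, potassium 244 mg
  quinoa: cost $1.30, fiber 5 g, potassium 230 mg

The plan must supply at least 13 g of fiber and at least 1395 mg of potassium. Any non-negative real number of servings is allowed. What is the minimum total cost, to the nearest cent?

$2.35

Check every corner: each single food scaled to meet both minima, and each pair solved so both constraints bind.
edamame only: max(13/6, 1395/594) = 2.348 servings → $2.35.
almonds only: max(13/3, 1395/244) = 5.717 servings → $4.00.
quinoa only: max(13/5, 1395/230) = 6.065 servings → $7.88.
edamame + almonds with both targets exact would need a negative amount; discard.
edamame + quinoa with both targets exact would need a negative amount; discard.
almonds + quinoa: intersection lies outside the first quadrant.
So the least-cost plan costs $2.35.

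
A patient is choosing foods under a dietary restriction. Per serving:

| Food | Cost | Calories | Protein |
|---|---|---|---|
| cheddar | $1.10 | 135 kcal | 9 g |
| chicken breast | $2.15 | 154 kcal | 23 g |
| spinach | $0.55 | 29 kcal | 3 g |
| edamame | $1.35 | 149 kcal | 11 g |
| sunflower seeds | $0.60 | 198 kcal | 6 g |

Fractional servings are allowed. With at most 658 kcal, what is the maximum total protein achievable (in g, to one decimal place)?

Protein per kcal: chicken breast 0.1494, spinach 0.1034, edamame 0.07383, cheddar 0.06667, sunflower seeds 0.0303.
With no serving limits, spend the whole calories allowance on chicken breast: 658 kcal / 154 kcal × 23 g = 98.3 g.

98.3 g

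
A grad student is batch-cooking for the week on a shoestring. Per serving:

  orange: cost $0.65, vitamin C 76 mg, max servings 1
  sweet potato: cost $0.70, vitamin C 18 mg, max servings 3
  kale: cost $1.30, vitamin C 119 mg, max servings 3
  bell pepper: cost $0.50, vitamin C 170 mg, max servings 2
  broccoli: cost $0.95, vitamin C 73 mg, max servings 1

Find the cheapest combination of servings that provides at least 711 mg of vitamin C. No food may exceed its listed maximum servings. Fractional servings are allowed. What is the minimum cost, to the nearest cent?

$4.87

Cost per mg of vitamin C: bell pepper $0.0029, orange $0.0086, kale $0.0109, broccoli $0.0130, sweet potato $0.0389.
Take 2 servings of bell pepper: +340.0 mg vitamin C for $1.00 (total $1.00, still need 371.0 mg).
Take 1 serving of orange: +76.0 mg vitamin C for $0.65 (total $1.65, still need 295.0 mg).
Take 2.479 servings of kale: +295.0 mg vitamin C for $3.22 (total $4.87, still need 0.0 mg).
Filling from the cheapest source first is optimal under one linear minimum: $4.87.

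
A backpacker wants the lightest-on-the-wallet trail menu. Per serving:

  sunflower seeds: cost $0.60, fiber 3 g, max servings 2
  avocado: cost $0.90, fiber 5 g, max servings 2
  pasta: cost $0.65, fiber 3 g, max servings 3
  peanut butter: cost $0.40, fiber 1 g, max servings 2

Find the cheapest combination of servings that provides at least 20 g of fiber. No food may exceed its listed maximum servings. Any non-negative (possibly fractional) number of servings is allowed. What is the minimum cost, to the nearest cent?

$3.87

Cost per g of fiber: avocado $0.1800, sunflower seeds $0.2000, pasta $0.2167, peanut butter $0.4000.
Take 2 servings of avocado: +10.0 g fiber for $1.80 (total $1.80, still need 10.0 g).
Take 2 servings of sunflower seeds: +6.0 g fiber for $1.20 (total $3.00, still need 4.0 g).
Take 1.333 servings of pasta: +4.0 g fiber for $0.87 (total $3.87, still need 0.0 g).
Filling from the cheapest source first is optimal under one linear minimum: $3.87.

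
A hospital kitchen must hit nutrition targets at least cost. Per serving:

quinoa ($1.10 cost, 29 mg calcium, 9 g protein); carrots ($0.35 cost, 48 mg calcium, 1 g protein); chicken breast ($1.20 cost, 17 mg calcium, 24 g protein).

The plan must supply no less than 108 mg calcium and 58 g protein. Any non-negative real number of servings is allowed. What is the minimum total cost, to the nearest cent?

$3.32

At the optimum either one food covers both requirements or two foods hit both targets exactly; no other combination can be cheaper.
quinoa only: max(108/29, 58/9) = 6.444 servings → $7.09.
carrots only: max(108/48, 58/1) = 58 servings → $20.30.
chicken breast only: max(108/17, 58/24) = 6.353 servings → $7.62.
quinoa + carrots: the both-tight solution has a negative serving — not a feasible corner.
quinoa + chicken breast with both tight: 2.958 servings and 1.308 servings → $4.82.
carrots + chicken breast with both tight: 1.415 servings and 2.358 servings → $3.32.
So the least-cost plan costs $3.32.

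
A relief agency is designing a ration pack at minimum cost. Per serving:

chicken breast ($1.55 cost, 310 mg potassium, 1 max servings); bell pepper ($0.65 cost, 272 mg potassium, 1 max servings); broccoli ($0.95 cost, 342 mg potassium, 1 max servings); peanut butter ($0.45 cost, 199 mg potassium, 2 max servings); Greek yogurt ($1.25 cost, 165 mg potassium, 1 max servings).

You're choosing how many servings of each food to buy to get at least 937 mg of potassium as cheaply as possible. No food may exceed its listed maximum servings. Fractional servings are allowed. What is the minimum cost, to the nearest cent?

$2.29

Cost per mg of potassium: peanut butter $0.0023, bell pepper $0.0024, broccoli $0.0028, chicken breast $0.0050, Greek yogurt $0.0076.
Take 2 servings of peanut butter: +398.0 mg potassium for $0.90 (total $0.90, still need 539.0 mg).
Take 1 serving of bell pepper: +272.0 mg potassium for $0.65 (total $1.55, still need 267.0 mg).
Take 0.7807 servings of broccoli: +267.0 mg potassium for $0.74 (total $2.29, still need 0.0 mg).
Greedy by cheapest-per-mg is optimal for a single linear constraint, so the minimum cost is $2.29.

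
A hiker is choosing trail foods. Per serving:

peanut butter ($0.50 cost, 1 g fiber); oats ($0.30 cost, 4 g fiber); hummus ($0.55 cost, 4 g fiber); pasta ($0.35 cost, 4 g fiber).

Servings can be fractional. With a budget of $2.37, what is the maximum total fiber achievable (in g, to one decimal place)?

Fiber per dollar: oats 13.33, pasta 11.43, hummus 7.273, peanut butter 2.
With no serving limits, spend the whole cost allowance on oats: $2.37 / $0.30 × 4 g = 31.6 g.

31.6 g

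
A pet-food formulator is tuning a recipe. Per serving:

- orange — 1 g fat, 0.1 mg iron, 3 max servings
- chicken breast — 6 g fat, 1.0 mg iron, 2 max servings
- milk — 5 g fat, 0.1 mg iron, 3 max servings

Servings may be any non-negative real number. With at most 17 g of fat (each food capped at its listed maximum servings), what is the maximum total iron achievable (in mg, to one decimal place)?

Iron per g fat: chicken breast 0.1667, orange 0.1, milk 0.02.
Take 2 servings of chicken breast: uses 12 g fat, +2.0 mg iron (running total 2.0 mg).
Take 3 servings of orange: uses 3 g fat, +0.3 mg iron (running total 2.3 mg).
Take 0.4 servings of milk: uses 2 g fat, +0.0 mg iron (running total 2.3 mg).
Filling greedily by iron-per-g fat is optimal for one linear limit, giving 2.3 mg.

2.3 mg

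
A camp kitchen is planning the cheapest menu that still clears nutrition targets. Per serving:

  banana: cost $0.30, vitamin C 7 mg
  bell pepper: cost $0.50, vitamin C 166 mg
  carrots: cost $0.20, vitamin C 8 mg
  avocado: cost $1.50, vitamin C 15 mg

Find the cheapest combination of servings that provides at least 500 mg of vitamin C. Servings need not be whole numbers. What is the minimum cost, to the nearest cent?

$1.51

Cost per mg of vitamin C: bell pepper $0.0030, carrots $0.0250, banana $0.0429, avocado $0.1000.
With no serving limits, use only bell pepper: 500 mg / 166 mg = 3.012 servings × $0.50 = $1.51.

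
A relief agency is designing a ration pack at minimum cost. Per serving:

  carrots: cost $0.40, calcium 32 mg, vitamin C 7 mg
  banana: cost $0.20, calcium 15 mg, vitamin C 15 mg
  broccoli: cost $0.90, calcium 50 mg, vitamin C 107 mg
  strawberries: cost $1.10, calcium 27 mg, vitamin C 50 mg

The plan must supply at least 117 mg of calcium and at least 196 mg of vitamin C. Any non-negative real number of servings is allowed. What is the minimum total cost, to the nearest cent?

This is a tiny linear program; its minimum lies at a vertex of the feasible set. List the vertices and price them.
carrots only: max(117/32, 196/7) = 28 servings → $11.20.
banana only: max(117/15, 196/15) = 13.07 servings → $2.61.
broccoli only: max(117/50, 196/107) = 2.34 servings → $2.11.
strawberries only: max(117/27, 196/50) = 4.333 servings → $4.77.
carrots + banana with both targets exact would need a negative amount; discard.
carrots + broccoli with both tight: 0.8845 servings and 1.774 servings → $1.95.
carrots + strawberries with both tight: 0.3955 servings and 3.865 servings → $4.41.
banana + broccoli with both tight: 3.18 servings and 1.386 servings → $1.88.
banana + strawberries with both tight: 1.617 servings and 3.435 servings → $4.10.
broccoli + strawberries: the both-tight solution has a negative serving — not a feasible corner.
Cheapest feasible corner: $1.88.

$1.88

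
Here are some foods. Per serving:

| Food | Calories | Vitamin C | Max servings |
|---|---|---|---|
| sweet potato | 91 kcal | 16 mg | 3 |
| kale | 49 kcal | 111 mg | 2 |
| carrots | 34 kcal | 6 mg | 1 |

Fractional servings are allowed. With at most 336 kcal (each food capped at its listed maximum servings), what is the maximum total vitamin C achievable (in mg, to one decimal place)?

Vitamin C per kcal: kale 2.265, carrots 0.1765, sweet potato 0.1758.
Take 2 servings of kale: uses 98 kcal, +222.0 mg vitamin C (running total 222.0 mg).
Take 1 serving of carrots: uses 34 kcal, +6.0 mg vitamin C (running total 228.0 mg).
Take 2.242 servings of sweet potato: uses 204 kcal, +35.9 mg vitamin C (running total 263.9 mg).
Filling greedily by vitamin C-per-kcal is optimal for one linear limit, giving 263.9 mg.

263.9 mg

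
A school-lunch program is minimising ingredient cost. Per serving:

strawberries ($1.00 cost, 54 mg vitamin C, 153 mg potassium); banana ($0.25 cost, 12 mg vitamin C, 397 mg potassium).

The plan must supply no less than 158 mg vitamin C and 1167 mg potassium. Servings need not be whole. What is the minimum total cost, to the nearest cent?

Minimising a linear cost over {vitamin C ≥ 158, potassium ≥ 1167, servings ≥ 0} — the optimum is at a vertex, using one or two foods.
strawberries only: max(158/54, 1167/153) = 7.627 servings → $7.63.
banana only: max(158/12, 1167/397) = 13.17 servings → $3.29.
strawberries + banana with both tight: 2.486 servings and 1.982 servings → $2.98.
The minimum over all feasible corners is $2.98.

$2.98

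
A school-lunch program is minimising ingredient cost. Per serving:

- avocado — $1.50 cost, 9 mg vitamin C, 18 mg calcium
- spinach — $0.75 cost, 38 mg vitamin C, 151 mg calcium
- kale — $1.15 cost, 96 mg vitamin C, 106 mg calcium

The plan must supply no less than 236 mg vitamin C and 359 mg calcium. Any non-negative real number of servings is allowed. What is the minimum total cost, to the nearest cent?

With two linear requirements the optimum uses one or two foods; enumerate the corners.
avocado only: max(236/9, 359/18) = 26.22 servings → $39.33.
spinach only: max(236/38, 359/151) = 6.211 servings → $4.66.
kale only: max(236/96, 359/106) = 3.387 servings → $3.89.
avocado + spinach: the both-tight solution has a negative serving — not a feasible corner.
avocado + kale with both tight: 12.21 servings and 1.314 servings → $19.82.
spinach + kale with both tight: 0.9026 servings and 2.101 servings → $3.09.
The minimum over all feasible corners is $3.09.

$3.09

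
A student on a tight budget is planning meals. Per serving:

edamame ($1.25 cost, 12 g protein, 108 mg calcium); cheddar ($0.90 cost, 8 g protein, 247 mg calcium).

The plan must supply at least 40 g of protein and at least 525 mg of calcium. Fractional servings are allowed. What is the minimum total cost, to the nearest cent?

$4.23

For a min-cost LP with two ≥-constraints, a basic feasible solution has at most two positive variables.
edamame only: max(40/12, 525/108) = 4.861 servings → $6.08.
cheddar only: max(40/8, 525/247) = 5 servings → $4.50.
edamame + cheddar with both tight: 2.705 servings and 0.9429 servings → $4.23.
The minimum over all feasible corners is $4.23.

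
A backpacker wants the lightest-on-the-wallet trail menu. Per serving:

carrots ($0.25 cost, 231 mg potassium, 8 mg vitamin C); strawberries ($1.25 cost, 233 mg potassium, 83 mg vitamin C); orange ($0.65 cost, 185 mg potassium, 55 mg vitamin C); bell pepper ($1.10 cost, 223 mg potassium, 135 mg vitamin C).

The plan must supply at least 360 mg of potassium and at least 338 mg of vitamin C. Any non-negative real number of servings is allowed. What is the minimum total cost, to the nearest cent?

An LP optimum is at a vertex; with two nutrient constraints at most two foods are used. Check each candidate.
carrots only: max(360/231, 338/8) = 42.25 servings → $10.56.
strawberries only: max(360/233, 338/83) = 4.072 servings → $5.09.
orange only: max(360/185, 338/55) = 6.145 servings → $3.99.
bell pepper only: max(360/223, 338/135) = 2.504 servings → $2.75.
carrots + strawberries: the both-tight solution has a negative serving — not a feasible corner.
carrots + orange with both targets exact would need a negative amount; discard.
carrots + bell pepper with both targets exact would need a negative amount; discard.
strawberries + orange: intersection lies outside the first quadrant.
strawberries + bell pepper with both targets exact would need a negative amount; discard.
orange + bell pepper: the both-tight solution has a negative serving — not a feasible corner.
Cheapest feasible corner: $2.75.

$2.75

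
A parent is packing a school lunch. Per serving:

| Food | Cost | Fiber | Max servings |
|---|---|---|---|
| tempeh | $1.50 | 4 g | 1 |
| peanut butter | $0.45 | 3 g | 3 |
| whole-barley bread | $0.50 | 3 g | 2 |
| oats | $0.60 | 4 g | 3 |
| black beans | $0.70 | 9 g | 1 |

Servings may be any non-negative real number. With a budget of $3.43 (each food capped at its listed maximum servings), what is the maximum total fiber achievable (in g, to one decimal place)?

Fiber per dollar: black beans 12.86, peanut butter 6.667, oats 6.667, whole-barley bread 6, tempeh 2.667.
Take 1 serving of black beans: spends $0.70, +9.0 g fiber (running total 9.0 g).
Take 3 servings of peanut butter: spends $1.35, +9.0 g fiber (running total 18.0 g).
Take 2.3 servings of oats: spends $1.38, +9.2 g fiber (running total 27.2 g).
Greedy by best ratio exhausts the cost allowance optimally: 27.2 g.

27.2 g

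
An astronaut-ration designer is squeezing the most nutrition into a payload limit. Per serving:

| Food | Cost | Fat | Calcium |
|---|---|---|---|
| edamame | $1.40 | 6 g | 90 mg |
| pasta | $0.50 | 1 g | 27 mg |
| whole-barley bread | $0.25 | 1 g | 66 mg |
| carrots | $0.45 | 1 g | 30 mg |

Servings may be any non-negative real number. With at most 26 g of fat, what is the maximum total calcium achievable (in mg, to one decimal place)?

Calcium per g fat: whole-barley bread 66, carrots 30, pasta 27, edamame 15.
With no serving limits, spend the whole fat allowance on whole-barley bread: 26 g / 1 g × 66 mg = 1716.0 mg.

1716.0 mg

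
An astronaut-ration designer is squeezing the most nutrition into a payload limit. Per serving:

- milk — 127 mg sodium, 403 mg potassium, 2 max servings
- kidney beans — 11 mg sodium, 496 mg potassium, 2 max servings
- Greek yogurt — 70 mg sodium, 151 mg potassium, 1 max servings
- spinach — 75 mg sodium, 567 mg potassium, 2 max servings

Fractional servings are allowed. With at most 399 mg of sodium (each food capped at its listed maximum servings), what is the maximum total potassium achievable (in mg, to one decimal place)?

2846.3 mg

Potassium per mg sodium: kidney beans 45.09, spinach 7.56, milk 3.173, Greek yogurt 2.157.
Take 2 servings of kidney beans: uses 22 mg sodium, +992.0 mg potassium (running total 992.0 mg).
Take 2 servings of spinach: uses 150 mg sodium, +1134.0 mg potassium (running total 2126.0 mg).
Take 1.787 servings of milk: uses 227 mg sodium, +720.3 mg potassium (running total 2846.3 mg).
Filling greedily by potassium-per-mg sodium is optimal for one linear limit, giving 2846.3 mg.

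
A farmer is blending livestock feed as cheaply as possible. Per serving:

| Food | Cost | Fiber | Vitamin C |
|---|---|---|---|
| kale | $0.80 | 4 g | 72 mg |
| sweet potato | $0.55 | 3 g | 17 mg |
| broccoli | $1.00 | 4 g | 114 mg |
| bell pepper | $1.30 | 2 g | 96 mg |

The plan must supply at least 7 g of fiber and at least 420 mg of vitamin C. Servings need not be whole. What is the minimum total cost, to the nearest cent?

Two binding constraints pin down two serving amounts, so the optimal mix uses at most two foods. The candidates are each food alone (scaled to the tighter of fiber/vitamin C) and each pair with both constraints tight.
kale only: max(7/4, 420/72) = 5.833 servings → $4.67.
sweet potato only: max(7/3, 420/17) = 24.71 servings → $13.59.
broccoli only: max(7/4, 420/114) = 3.684 servings → $3.68.
bell pepper only: max(7/2, 420/96) = 4.375 servings → $5.69.
kale + sweet potato with both targets exact would need a negative amount; discard.
kale + broccoli: the both-tight solution has a negative serving — not a feasible corner.
kale + bell pepper: the both-tight solution has a negative serving — not a feasible corner.
sweet potato + broccoli: intersection lies outside the first quadrant.
sweet potato + bell pepper: the both-tight solution has a negative serving — not a feasible corner.
broccoli + bell pepper: the both-tight solution has a negative serving — not a feasible corner.
Cheapest feasible corner: $3.68.

$3.68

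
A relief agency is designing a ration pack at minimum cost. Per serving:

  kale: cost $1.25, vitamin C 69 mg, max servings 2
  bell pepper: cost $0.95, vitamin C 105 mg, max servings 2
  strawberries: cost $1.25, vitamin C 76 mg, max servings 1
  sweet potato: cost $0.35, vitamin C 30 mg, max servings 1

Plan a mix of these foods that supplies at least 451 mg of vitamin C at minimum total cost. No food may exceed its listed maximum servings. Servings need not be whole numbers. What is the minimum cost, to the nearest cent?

Cost per mg of vitamin C: bell pepper $0.0090, sweet potato $0.0117, strawberries $0.0164, kale $0.0181.
Take 2 servings of bell pepper: +210.0 mg vitamin C for $1.90 (total $1.90, still need 241.0 mg).
Take 1 serving of sweet potato: +30.0 mg vitamin C for $0.35 (total $2.25, still need 211.0 mg).
Take 1 serving of strawberries: +76.0 mg vitamin C for $1.25 (total $3.50, still need 135.0 mg).
Take 1.957 servings of kale: +135.0 mg vitamin C for $2.45 (total $5.95, still need 0.0 mg).
Filling from the cheapest source first is optimal under one linear minimum: $5.95.

$5.95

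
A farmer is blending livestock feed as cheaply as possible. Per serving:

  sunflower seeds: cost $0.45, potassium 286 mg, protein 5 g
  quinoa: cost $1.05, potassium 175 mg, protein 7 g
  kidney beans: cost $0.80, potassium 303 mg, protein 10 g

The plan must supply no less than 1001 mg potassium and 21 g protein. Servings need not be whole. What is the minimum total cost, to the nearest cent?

An LP optimum is at a vertex; with two nutrient constraints at most two foods are used. Check each candidate.
sunflower seeds only: max(1001/286, 21/5) = 4.2 servings → $1.89.
quinoa only: max(1001/175, 21/7) = 5.72 servings → $6.01.
kidney beans only: max(1001/303, 21/10) = 3.304 servings → $2.64.
sunflower seeds + quinoa with both tight: 2.957 servings and 0.8882 servings → $2.26.
sunflower seeds + kidney beans with both tight: 2.712 servings and 0.7442 servings → $1.82.
quinoa + kidney beans: the both-tight solution has a negative serving — not a feasible corner.
So the least-cost plan costs $1.82.

$1.82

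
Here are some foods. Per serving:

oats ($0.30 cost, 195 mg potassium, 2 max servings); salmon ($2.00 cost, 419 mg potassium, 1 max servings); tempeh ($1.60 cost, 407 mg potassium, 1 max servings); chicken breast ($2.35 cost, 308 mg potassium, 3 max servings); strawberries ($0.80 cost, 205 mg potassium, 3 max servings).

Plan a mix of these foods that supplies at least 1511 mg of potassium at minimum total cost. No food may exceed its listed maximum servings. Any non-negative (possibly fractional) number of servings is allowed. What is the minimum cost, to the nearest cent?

Cost per mg of potassium: oats $0.0015, strawberries $0.0039, tempeh $0.0039, salmon $0.0048, chicken breast $0.0076.
Take 2 servings of oats: +390.0 mg potassium for $0.60 (total $0.60, still need 1121.0 mg).
Take 3 servings of strawberries: +615.0 mg potassium for $2.40 (total $3.00, still need 506.0 mg).
Take 1 serving of tempeh: +407.0 mg potassium for $1.60 (total $4.60, still need 99.0 mg).
Take 0.2363 servings of salmon: +99.0 mg potassium for $0.47 (total $5.07, still need 0.0 mg).
Greedy by cheapest-per-mg is optimal for a single linear constraint, so the minimum cost is $5.07.

$5.07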